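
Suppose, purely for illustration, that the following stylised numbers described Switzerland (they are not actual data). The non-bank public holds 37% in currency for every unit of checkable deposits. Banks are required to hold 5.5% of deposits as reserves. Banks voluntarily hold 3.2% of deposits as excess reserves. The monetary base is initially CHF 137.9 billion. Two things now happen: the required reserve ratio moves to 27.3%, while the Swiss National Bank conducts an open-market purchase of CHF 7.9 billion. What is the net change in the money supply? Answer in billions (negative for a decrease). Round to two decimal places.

Before: m₁ = (1 + 0.37) / (0.055 + 0.032 + 0.37) ≈ 2.997812, MB₁ = 137.9, so M₁ = 2.997812 × 137.9 ≈ 413.3983 billion.
After: m₂ = (1 + 0.37) / (0.273 + 0.032 + 0.37) ≈ 2.029630, MB₂ = 137.9 + 7.9 = 145.8, so M₂ = 2.029630 × 145.8 ≈ 295.9201 billion.
ΔM = M₂ − M₁ = 295.9201 − 413.3983 = -117.4782 billion.

-117.48 billion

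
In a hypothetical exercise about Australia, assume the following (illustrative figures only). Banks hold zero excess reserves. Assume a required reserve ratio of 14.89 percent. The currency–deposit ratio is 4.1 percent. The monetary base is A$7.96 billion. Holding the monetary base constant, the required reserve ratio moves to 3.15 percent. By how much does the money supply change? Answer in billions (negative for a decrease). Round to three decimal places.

A$70.659 billion

Initially m₁ = (1 + 0.041) / (0.1489 + 0.041) ≈ 5.48183, so M₁ = 5.48183 × 7.96 ≈ 43.6354 billion.
After the change m₂ = (1 + 0.041) / (0.0315 + 0.041) ≈ 14.35862, so M₂ = 14.35862 × 7.96 ≈ 114.2946 billion.
ΔM = M₂ − M₁ = 114.2946 − 43.6354 = 70.6592 billion.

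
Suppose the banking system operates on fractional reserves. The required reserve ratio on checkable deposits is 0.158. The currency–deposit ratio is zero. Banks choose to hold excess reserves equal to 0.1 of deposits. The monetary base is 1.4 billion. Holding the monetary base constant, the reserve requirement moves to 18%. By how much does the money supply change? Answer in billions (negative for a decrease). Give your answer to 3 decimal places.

-0.426 billion

Initially m₁ = 1 / (0.158 + 0.1) ≈ 3.87597, so M₁ = 3.87597 × 1.4 ≈ 5.4264 billion.
After the change m₂ = 1 / (0.18 + 0.1) ≈ 3.57143, so M₂ = 3.57143 × 1.4 ≈ 5 billion.
ΔM = M₂ − M₁ = 5 − 5.4264 = -0.4264 billion.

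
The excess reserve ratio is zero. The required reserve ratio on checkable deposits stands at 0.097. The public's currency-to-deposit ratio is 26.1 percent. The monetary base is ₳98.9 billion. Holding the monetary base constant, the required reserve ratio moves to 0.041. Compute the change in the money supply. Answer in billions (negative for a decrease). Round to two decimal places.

Initially m₁ = (1 + 0.261) / (0.097 + 0.261) ≈ 3.52235, so M₁ = 3.52235 × 98.9 ≈ 348.3604 billion.
After the change m₂ = (1 + 0.261) / (0.041 + 0.261) ≈ 4.17550, so M₂ = 4.17550 × 98.9 ≈ 412.957 billion.
ΔM = M₂ − M₁ = 412.957 − 348.3604 = 64.5966 billion.

₳64.60 billion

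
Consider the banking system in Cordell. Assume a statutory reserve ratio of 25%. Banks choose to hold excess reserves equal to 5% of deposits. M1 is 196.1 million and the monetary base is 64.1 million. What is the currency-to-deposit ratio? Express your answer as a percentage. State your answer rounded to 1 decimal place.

Using m = M/MB = 196.1/64.1 ≈ 3.059282. From m = (1 + c)/(c + rr + e), rearranging gives 1 + c = m·(c + rr + e), so c·(1 − m) = m·(rr + e) − 1.
Hence c = [m·(rr + e) − 1]/(1 − m) = [3.059282 × (0.25 + 0.05) − 1] / (1 − 3.059282) ≈ 0.039924.

4.0%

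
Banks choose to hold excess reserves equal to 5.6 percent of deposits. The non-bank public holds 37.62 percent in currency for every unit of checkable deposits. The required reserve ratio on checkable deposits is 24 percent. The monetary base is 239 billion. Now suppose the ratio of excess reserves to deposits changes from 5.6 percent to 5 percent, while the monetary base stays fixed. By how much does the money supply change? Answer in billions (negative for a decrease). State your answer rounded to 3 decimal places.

4.407 billion

Initially m₁ = (1 + 0.3762) / (0.24 + 0.056 + 0.3762) ≈ 2.0473073, so M₁ = 2.0473073 × 239 ≈ 489.3064 billion.
After the change m₂ = (1 + 0.3762) / (0.24 + 0.05 + 0.3762) ≈ 2.0657460, so M₂ = 2.0657460 × 239 ≈ 493.7133 billion.
ΔM = M₂ − M₁ = 493.7133 − 489.3064 = 4.4069 billion.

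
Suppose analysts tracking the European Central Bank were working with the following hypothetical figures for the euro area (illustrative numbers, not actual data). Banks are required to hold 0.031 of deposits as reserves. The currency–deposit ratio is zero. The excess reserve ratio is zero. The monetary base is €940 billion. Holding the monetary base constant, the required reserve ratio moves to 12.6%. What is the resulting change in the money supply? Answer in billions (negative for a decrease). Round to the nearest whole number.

-22862 billion

Initially m₁ = 1 / (0.031) ≈ 32.2581, so M₁ = 32.2581 × 940 = 30322.614 billion.
After the change m₂ = 1 / (0.126) ≈ 7.9365, so M₂ = 7.9365 × 940 = 7460.31 billion.
ΔM = M₂ − M₁ = 7460.31 − 30322.614 = -22862.304 billion.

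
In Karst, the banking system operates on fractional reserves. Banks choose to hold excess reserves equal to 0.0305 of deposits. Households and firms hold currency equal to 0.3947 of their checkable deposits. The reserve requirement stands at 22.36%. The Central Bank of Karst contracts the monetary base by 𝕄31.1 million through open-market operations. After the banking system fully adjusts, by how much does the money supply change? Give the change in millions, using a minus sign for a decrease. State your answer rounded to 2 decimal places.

-66.85 million

The money multiplier is m = (1 + c) / (rr + e + c) = (1 + 0.3947) / (0.2236 + 0.0305 + 0.3947) ≈ 2.14966.
The sale removes 31.1 million of base, so ΔM = m × ΔMB = 2.14966 × (−31.1) ≈ -66.8544 million.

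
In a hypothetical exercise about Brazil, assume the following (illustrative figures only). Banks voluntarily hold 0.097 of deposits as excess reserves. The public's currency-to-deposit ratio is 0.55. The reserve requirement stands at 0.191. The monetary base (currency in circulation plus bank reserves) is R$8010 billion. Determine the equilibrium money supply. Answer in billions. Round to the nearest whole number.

R$14816 billion

The money multiplier is m = (1 + c) / (rr + e + c) = (1 + 0.55) / (0.191 + 0.097 + 0.55) ≈ 1.84964.
So M = m × MB = 1.84964 × 8010 = 14815.6164 billion.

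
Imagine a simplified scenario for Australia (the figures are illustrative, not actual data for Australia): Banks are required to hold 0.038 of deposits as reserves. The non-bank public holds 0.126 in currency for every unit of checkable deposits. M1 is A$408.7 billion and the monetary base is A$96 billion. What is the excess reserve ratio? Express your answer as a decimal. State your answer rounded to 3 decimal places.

0.100

Using m = M/MB = 408.7/96 ≈ 4.257292. Since m = (1 + c)/(c + rr + e), the denominator satisfies c + rr + e = (1 + c)/m = (1 + 0.126) / 4.257292 ≈ 0.264487.
With c = 0.126 and rr = 0.038, the excess reserve ratio is 0.264487 − 0.126 − 0.038 = 0.100487.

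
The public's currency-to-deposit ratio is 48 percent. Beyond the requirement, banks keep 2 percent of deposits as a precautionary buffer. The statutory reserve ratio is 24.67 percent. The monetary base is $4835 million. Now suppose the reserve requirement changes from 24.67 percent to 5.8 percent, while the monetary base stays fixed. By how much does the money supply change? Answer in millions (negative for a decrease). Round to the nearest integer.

$3241 million

Initially m₁ = (1 + 0.48) / (0.2467 + 0.02 + 0.48) ≈ 1.98205, so M₁ = 1.98205 × 4835 ≈ 9583.2118 million.
After the change m₂ = (1 + 0.48) / (0.058 + 0.02 + 0.48) ≈ 2.65233, so M₂ = 2.65233 × 4835 ≈ 12824.0156 million.
ΔM = M₂ − M₁ = 12824.0156 − 9583.2118 = 3240.8038 million.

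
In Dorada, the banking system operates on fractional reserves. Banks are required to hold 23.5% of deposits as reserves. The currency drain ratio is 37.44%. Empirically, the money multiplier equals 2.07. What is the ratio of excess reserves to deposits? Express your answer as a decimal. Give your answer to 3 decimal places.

Using m = 2.07. Since m = (1 + c)/(c + rr + e), the denominator satisfies c + rr + e = (1 + c)/m = (1 + 0.3744) / 2.07 ≈ 0.663961.
With c = 0.3744 and rr = 0.235, the ratio of excess reserves to deposits is 0.663961 − 0.3744 − 0.235 = 0.054561.

0.055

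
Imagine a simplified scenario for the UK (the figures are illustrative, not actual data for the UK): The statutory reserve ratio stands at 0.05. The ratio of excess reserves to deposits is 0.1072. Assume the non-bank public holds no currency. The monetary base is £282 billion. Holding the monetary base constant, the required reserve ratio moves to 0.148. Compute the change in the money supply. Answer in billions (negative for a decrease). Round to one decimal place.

Initially m₁ = 1 / (0.05 + 0.1072) ≈ 6.36132, so M₁ = 6.36132 × 282 ≈ 1793.8922 billion.
After the change m₂ = 1 / (0.148 + 0.1072) ≈ 3.91850, so M₂ = 3.91850 × 282 = 1105.017 billion.
ΔM = M₂ − M₁ = 1105.017 − 1793.8922 = -688.8752 billion.

-688.9 billion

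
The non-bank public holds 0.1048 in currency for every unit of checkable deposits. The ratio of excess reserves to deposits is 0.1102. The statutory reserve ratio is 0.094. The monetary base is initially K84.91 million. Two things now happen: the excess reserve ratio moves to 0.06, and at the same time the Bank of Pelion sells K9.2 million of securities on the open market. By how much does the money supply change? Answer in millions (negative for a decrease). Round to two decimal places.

K19.61 million

Before: m₁ = (1 + 0.1048) / (0.094 + 0.1102 + 0.1048) ≈ 3.57540, MB₁ = 84.91, so M₁ = 3.57540 × 84.91 ≈ 303.5872 million.
After: m₂ = (1 + 0.1048) / (0.094 + 0.06 + 0.1048) ≈ 4.26893, MB₂ = 84.91 − 9.2 = 75.71, so M₂ = 4.26893 × 75.71 ≈ 323.2007 million.
ΔM = M₂ − M₁ = 323.2007 − 303.5872 = 19.6135 million.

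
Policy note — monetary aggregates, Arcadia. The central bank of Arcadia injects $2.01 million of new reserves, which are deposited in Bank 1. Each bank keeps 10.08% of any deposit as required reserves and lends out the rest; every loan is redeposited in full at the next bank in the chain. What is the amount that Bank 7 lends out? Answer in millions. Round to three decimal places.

Each bank lends a fraction (1 − rr) = 0.8992 of the deposit it receives, so Bank 7 receives 2.01·0.8992^6 and lends 2.01·0.8992^7 ≈ 0.9554 million.

$0.955 million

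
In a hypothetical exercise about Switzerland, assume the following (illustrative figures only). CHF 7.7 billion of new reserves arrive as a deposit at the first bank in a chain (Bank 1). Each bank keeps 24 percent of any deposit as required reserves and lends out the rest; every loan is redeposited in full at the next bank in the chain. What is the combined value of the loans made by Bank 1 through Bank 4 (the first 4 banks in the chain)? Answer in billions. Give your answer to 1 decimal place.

CHF 16.2 billion

Bank i lends (1 − rr)^i of the original deposit: Bank 1 lends 7.7·0.7600 = 5.8520, Bank 2 lends 7.7·0.7600² ≈ 4.4475, and so on.
Summing a geometric series: total = 7.7·[0.7600·(1 − 0.7600^4) / (1 − 0.7600)] ≈ 16.2485 billion.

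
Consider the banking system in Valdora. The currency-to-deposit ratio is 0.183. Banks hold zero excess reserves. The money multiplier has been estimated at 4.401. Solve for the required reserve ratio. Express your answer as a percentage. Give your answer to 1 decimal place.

Using m = 4.401. Since m = (1 + c)/(c + rr + e), the denominator satisfies c + rr + e = (1 + c)/m = (1 + 0.183) / 4.401 ≈ 0.268803.
With c = 0.183 and e = 0, the required reserve ratio is 0.268803 − 0.183 − 0 = 0.085803.

8.6%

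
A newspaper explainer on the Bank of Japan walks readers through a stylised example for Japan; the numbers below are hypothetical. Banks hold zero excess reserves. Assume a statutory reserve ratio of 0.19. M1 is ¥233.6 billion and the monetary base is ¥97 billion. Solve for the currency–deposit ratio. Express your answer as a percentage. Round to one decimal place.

Using m = M/MB = 233.6/97 ≈ 2.408247. From m = (1 + c)/(c + rr + e), rearranging gives 1 + c = m·(c + rr + e), so c·(1 − m) = m·(rr + e) − 1.
Hence c = [m·(rr + e) − 1]/(1 − m) = [2.408247 × (0.19 + 0) − 1] / (1 − 2.408247) ≈ 0.385183.

38.5%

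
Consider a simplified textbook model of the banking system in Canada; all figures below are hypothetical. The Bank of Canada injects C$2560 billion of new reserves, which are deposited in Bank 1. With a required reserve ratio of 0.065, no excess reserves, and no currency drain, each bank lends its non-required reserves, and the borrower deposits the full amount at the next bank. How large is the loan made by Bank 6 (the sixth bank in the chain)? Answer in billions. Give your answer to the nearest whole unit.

Each bank lends a fraction (1 − rr) = 0.9350 of the deposit it receives, so Bank 6 receives 2560·0.9350^5 and lends 2560·0.9350^6 ≈ 1710.4470 billion.

C$1710 billion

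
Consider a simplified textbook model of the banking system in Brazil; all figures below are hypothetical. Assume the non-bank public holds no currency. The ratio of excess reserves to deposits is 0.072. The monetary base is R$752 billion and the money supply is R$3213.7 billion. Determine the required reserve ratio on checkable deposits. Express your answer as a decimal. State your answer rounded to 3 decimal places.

0.162

Using m = M/MB = 3213.7/752 ≈ 4.273537. Since m = (1 + c)/(c + rr + e), the denominator satisfies c + rr + e = (1 + c)/m = (1 + 0) / 4.273537 ≈ 0.233998.
With c = 0 and e = 0.072, the required reserve ratio on checkable deposits is 0.233998 − 0 − 0.072 = 0.161998.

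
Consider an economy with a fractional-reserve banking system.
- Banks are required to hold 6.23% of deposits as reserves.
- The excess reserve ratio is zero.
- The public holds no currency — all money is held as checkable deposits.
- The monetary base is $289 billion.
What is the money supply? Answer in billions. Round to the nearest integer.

$4639 billion

With no currency drain or excess reserves, the money multiplier is m = 1/rr = 1/0.0623 ≈ 16.0514.
Money supply M = m × MB = 16.0514 × 289 = 4638.8546 billion.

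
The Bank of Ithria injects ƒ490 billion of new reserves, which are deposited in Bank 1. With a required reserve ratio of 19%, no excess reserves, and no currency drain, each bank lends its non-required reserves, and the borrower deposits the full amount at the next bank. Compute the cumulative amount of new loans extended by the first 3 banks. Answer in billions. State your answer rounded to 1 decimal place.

Bank i lends (1 − rr)^i of the original deposit: Bank 1 lends 490·0.8100 = 396.9000, Bank 2 lends 490·0.8100² = 321.4890, and so on.
Summing a geometric series: total = 490·[0.8100·(1 − 0.8100^3) / (1 − 0.8100)] ≈ 978.7951 billion.

ƒ978.8 billion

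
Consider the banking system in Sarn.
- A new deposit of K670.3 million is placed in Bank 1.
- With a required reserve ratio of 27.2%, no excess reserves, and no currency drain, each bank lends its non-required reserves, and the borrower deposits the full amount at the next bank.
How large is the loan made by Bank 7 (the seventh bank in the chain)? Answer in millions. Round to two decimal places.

Each bank lends a fraction (1 − rr) = 0.7280 of the deposit it receives, so Bank 7 receives 670.3·0.7280^6 and lends 670.3·0.7280^7 ≈ 72.6422 million.

K72.64 million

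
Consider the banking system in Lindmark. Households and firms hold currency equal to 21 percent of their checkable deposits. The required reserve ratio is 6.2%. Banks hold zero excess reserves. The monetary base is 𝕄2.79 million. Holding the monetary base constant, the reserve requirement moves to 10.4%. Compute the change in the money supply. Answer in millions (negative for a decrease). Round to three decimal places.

Initially m₁ = (1 + 0.21) / (0.062 + 0.21) ≈ 4.44853, so M₁ = 4.44853 × 2.79 ≈ 12.4114 million.
After the change m₂ = (1 + 0.21) / (0.104 + 0.21) ≈ 3.85350, so M₂ = 3.85350 × 2.79 ≈ 10.7513 million.
ΔM = M₂ − M₁ = 10.7513 − 12.4114 = -1.6601 million.

-1.660 million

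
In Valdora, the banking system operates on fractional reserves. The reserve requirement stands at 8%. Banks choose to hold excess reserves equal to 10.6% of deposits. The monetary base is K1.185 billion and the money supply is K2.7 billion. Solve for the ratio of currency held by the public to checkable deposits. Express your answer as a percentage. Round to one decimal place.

Using m = M/MB = 2.7/1.185 ≈ 2.278481. From m = (1 + c)/(c + rr + e), rearranging gives 1 + c = m·(c + rr + e), so c·(1 − m) = m·(rr + e) − 1.
Hence c = [m·(rr + e) − 1]/(1 − m) = [2.278481 × (0.08 + 0.106) − 1] / (1 − 2.278481) ≈ 0.450693.

45.1%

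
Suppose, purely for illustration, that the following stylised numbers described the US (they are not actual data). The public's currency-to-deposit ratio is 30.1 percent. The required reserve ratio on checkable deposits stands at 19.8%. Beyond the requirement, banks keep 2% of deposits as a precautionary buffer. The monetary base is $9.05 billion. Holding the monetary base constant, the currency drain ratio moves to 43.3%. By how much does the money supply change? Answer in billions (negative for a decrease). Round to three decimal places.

-2.765 billion

Initially m₁ = (1 + 0.301) / (0.198 + 0.02 + 0.301) ≈ 2.50674, so M₁ = 2.50674 × 9.05 ≈ 22.686 billion.
After the change m₂ = (1 + 0.433) / (0.198 + 0.02 + 0.433) ≈ 2.20123, so M₂ = 2.20123 × 9.05 ≈ 19.9211 billion.
ΔM = M₂ − M₁ = 19.9211 − 22.686 = -2.7649 billion.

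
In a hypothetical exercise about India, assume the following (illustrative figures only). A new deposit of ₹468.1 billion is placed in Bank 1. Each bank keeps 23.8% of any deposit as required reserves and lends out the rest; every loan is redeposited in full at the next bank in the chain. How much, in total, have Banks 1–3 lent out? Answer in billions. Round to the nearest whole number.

Bank i lends (1 − rr)^i of the original deposit: Bank 1 lends 468.1·0.7620 = 356.6922, Bank 2 lends 468.1·0.7620² ≈ 271.7995, and so on.
Summing a geometric series: total = 468.1·[0.7620·(1 − 0.7620^3) / (1 − 0.7620)] ≈ 835.6028 billion.

₹836 billion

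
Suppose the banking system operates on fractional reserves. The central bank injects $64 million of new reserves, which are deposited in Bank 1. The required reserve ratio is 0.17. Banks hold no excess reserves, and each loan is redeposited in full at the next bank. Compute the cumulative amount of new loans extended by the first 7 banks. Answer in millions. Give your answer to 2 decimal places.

$227.68 million

Bank i lends (1 − rr)^i of the original deposit: Bank 1 lends 64·0.8300 = 53.1200, Bank 2 lends 64·0.8300² = 44.0896, and so on.
Summing a geometric series: total = 64·[0.8300·(1 − 0.8300^7) / (1 − 0.8300)] ≈ 227.6784 million.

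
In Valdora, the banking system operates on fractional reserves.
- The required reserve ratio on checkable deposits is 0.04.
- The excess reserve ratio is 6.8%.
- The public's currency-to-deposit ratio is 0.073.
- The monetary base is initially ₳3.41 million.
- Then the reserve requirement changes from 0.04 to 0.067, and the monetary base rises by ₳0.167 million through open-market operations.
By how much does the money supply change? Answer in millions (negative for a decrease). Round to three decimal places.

-1.763 million

Before: m₁ = (1 + 0.073) / (0.04 + 0.068 + 0.073) ≈ 5.92818, MB₁ = 3.41, so M₁ = 5.92818 × 3.41 ≈ 20.2151 million.
After: m₂ = (1 + 0.073) / (0.067 + 0.068 + 0.073) ≈ 5.15865, MB₂ = 3.41 + 0.167 = 3.577, so M₂ = 5.15865 × 3.577 ≈ 18.4525 million.
ΔM = M₂ − M₁ = 18.4525 − 20.2151 = -1.7626 million.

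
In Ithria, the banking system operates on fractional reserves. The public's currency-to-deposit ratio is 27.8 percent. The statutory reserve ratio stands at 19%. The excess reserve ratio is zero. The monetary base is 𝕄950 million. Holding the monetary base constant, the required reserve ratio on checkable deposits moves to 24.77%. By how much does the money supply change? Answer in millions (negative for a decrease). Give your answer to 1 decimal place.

-284.7 million

Initially m₁ = (1 + 0.278) / (0.19 + 0.278) ≈ 2.73077, so M₁ = 2.73077 × 950 = 2594.2315 million.
After the change m₂ = (1 + 0.278) / (0.2477 + 0.278) ≈ 2.43104, so M₂ = 2.43104 × 950 = 2309.488 million.
ΔM = M₂ − M₁ = 2309.488 − 2594.2315 = -284.7435 million.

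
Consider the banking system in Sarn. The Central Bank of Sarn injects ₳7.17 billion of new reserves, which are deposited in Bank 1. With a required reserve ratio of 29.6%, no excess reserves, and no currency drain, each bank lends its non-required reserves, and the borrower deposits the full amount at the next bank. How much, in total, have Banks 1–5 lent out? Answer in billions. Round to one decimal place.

Bank i lends (1 − rr)^i of the original deposit: Bank 1 lends 7.17·0.7040 ≈ 5.0477, Bank 2 lends 7.17·0.7040² ≈ 3.5536, and so on.
Summing a geometric series: total = 7.17·[0.7040·(1 − 0.7040^5) / (1 − 0.7040)] ≈ 14.1041 billion.

₳14.1 billion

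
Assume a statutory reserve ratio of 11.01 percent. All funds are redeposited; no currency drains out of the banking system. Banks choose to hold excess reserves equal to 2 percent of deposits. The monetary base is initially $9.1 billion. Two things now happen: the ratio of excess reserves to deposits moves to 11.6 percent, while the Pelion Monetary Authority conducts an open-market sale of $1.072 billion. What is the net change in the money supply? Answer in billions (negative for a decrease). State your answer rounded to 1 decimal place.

Before: m₁ = 1 / (0.1101 + 0.02) ≈ 7.6864, MB₁ = 9.1, so M₁ = 7.6864 × 9.1 ≈ 69.9462 billion.
After: m₂ = 1 / (0.1101 + 0.116) ≈ 4.4228, MB₂ = 9.1 − 1.072 = 8.028, so M₂ = 4.4228 × 8.028 ≈ 35.5062 billion.
ΔM = M₂ − M₁ = 35.5062 − 69.9462 = -34.44 billion.

-34.4 billion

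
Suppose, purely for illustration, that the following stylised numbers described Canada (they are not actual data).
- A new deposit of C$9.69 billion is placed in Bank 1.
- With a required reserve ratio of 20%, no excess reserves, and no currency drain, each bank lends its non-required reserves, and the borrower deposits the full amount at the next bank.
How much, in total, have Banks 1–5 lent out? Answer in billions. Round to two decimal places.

C$26.06 billion

Bank i lends (1 − rr)^i of the original deposit: Bank 1 lends 9.69·0.8000 = 7.7520, Bank 2 lends 9.69·0.8000² = 6.2016, and so on.
Summing a geometric series: total = 9.69·[0.8000·(1 − 0.8000^5) / (1 − 0.8000)] ≈ 26.0591 billion.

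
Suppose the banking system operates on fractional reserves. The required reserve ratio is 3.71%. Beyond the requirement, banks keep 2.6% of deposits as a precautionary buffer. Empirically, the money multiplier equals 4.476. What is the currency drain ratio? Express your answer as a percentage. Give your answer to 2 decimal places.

20.64%

Using m = 4.476. From m = (1 + c)/(c + rr + e), rearranging gives 1 + c = m·(c + rr + e), so c·(1 − m) = m·(rr + e) − 1.
Hence c = [m·(rr + e) − 1]/(1 − m) = [4.476 × (0.0371 + 0.026) − 1] / (1 − 4.476) ≈ 0.206434.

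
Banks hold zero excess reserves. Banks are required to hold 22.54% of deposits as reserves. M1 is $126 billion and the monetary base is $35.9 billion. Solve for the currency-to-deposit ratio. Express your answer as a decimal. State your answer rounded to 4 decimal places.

0.0832

Using m = M/MB = 126/35.9 ≈ 3.509749. From m = (1 + c)/(c + rr + e), rearranging gives 1 + c = m·(c + rr + e), so c·(1 − m) = m·(rr + e) − 1.
Hence c = [m·(rr + e) − 1]/(1 − m) = [3.509749 × (0.2254 + 0) − 1] / (1 − 3.509749) ≈ 0.083236.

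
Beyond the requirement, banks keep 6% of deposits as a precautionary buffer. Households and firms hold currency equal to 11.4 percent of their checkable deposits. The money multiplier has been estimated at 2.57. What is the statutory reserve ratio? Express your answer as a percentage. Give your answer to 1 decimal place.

Using m = 2.57. Since m = (1 + c)/(c + rr + e), the denominator satisfies c + rr + e = (1 + c)/m = (1 + 0.114) / 2.57 ≈ 0.433463.
With c = 0.114 and e = 0.06, the statutory reserve ratio is 0.433463 − 0.114 − 0.06 = 0.259463.

25.9%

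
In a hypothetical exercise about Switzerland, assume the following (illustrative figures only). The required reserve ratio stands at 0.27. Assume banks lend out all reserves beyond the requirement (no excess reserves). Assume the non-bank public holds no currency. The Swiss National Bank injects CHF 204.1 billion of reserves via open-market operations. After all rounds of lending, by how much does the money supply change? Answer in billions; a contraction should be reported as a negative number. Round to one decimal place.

The simple money multiplier is m = 1/rr = 1/0.27 ≈ 3.70370.
An open-market purchase increases the monetary base by 204.1 billion, so ΔM = m × ΔMB = 3.70370 × 204.1 ≈ 755.9252 billion.

CHF 755.9 billion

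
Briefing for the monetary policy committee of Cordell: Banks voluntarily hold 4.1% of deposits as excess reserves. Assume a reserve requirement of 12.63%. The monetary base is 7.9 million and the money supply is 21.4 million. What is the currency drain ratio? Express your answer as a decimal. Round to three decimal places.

Using m = M/MB = 21.4/7.9 ≈ 2.708861. From m = (1 + c)/(c + rr + e), rearranging gives 1 + c = m·(c + rr + e), so c·(1 − m) = m·(rr + e) − 1.
Hence c = [m·(rr + e) − 1]/(1 − m) = [2.708861 × (0.1263 + 0.041) − 1] / (1 − 2.708861) ≈ 0.319984.

0.320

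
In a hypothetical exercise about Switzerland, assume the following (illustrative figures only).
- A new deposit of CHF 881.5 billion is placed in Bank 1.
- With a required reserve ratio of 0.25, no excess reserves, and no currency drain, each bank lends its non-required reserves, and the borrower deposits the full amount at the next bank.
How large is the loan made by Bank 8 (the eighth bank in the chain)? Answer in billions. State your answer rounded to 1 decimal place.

Each bank lends a fraction (1 − rr) = 0.7500 of the deposit it receives, so Bank 8 receives 881.5·0.7500^7 and lends 881.5·0.7500^8 ≈ 88.2495 billion.

CHF 88.2 billion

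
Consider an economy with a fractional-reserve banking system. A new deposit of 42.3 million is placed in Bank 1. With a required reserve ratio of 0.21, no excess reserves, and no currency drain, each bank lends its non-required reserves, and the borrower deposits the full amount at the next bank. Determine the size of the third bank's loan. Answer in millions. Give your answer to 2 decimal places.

Each bank lends a fraction (1 − rr) = 0.7900 of the deposit it receives, so Bank 3 receives 42.3·0.7900^2 and lends 42.3·0.7900^3 ≈ 20.8555 million.

20.86 million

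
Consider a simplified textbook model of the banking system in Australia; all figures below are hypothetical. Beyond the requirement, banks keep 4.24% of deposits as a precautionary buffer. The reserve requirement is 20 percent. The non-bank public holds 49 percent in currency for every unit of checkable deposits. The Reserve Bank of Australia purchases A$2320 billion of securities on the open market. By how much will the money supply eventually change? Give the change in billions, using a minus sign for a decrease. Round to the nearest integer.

The money multiplier is m = (1 + c) / (rr + e + c) = (1 + 0.49) / (0.2 + 0.0424 + 0.49) ≈ 2.03441.
The purchase adds 2320 billion of base, so ΔM = m × ΔMB = 2.03441 × (+2320) = 4719.8312 billion.

A$4720 billion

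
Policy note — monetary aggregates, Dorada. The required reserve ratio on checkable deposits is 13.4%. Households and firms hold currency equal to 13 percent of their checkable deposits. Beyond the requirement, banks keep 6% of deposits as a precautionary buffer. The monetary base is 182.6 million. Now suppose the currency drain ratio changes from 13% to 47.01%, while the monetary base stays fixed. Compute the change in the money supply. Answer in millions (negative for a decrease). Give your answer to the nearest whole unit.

-233 million

Initially m₁ = (1 + 0.13) / (0.134 + 0.06 + 0.13) ≈ 3.4877, so M₁ = 3.4877 × 182.6 ≈ 636.854 million.
After the change m₂ = (1 + 0.4701) / (0.134 + 0.06 + 0.4701) ≈ 2.2137, so M₂ = 2.2137 × 182.6 ≈ 404.2216 million.
ΔM = M₂ − M₁ = 404.2216 − 636.854 = -232.6324 million.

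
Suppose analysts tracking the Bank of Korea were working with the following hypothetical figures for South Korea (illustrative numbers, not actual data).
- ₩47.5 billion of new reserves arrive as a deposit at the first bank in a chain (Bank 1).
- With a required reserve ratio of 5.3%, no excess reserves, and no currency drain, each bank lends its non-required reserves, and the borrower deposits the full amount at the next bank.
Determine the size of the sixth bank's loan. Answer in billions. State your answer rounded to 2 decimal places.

₩34.26 billion

Each bank lends a fraction (1 − rr) = 0.9470 of the deposit it receives, so Bank 6 receives 47.5·0.9470^5 and lends 47.5·0.9470^6 ≈ 34.2605 billion.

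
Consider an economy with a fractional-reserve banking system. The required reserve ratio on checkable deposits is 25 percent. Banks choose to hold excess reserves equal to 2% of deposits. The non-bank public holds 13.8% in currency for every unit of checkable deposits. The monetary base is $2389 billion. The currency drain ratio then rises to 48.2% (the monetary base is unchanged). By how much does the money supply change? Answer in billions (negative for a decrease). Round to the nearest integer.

-1955 billion

Initially m₁ = (1 + 0.138) / (0.25 + 0.02 + 0.138) ≈ 2.78922, so M₁ = 2.78922 × 2389 ≈ 6663.4466 billion.
After the change m₂ = (1 + 0.482) / (0.25 + 0.02 + 0.482) ≈ 1.97074, so M₂ = 1.97074 × 2389 ≈ 4708.0979 billion.
ΔM = M₂ − M₁ = 4708.0979 − 6663.4466 = -1955.3487 billion.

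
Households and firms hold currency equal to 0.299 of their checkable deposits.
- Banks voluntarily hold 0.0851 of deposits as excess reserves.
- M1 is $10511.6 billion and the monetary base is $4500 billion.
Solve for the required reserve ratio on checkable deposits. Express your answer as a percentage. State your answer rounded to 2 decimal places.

17.20%

Using m = M/MB = 10511.6/4500 ≈ 2.335911. Since m = (1 + c)/(c + rr + e), the denominator satisfies c + rr + e = (1 + c)/m = (1 + 0.299) / 2.335911 ≈ 0.556100.
With c = 0.299 and e = 0.0851, the required reserve ratio on checkable deposits is 0.556100 − 0.299 − 0.0851 = 0.172.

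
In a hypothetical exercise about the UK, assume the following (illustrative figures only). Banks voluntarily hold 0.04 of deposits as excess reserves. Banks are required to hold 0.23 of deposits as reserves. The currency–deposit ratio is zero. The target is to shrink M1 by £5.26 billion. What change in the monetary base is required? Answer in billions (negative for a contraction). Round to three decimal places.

The money multiplier is m = 1 / (rr + e) = 1 / (0.23 + 0.04) ≈ 3.70370.
ΔMB = ΔM / m = (−5.26) / 3.70370 ≈ -1.4202 billion.

-1.420 billion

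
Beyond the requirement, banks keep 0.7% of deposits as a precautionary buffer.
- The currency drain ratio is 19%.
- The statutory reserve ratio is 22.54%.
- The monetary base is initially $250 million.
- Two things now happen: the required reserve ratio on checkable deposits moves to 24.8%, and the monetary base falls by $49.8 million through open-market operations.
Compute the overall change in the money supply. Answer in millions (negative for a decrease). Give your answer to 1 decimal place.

Before: m₁ = (1 + 0.19) / (0.2254 + 0.007 + 0.19) ≈ 2.81723, MB₁ = 250, so M₁ = 2.81723 × 250 = 704.3075 million.
After: m₂ = (1 + 0.19) / (0.248 + 0.007 + 0.19) ≈ 2.67416, MB₂ = 250 − 49.8 = 200.2, so M₂ = 2.67416 × 200.2 ≈ 535.3668 million.
ΔM = M₂ − M₁ = 535.3668 − 704.3075 = -168.9407 million.

-168.9 million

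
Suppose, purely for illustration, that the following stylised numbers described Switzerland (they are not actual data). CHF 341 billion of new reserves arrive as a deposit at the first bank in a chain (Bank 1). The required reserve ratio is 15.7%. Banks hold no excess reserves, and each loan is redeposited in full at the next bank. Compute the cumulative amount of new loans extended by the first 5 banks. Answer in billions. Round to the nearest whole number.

CHF 1051 billion

Bank i lends (1 − rr)^i of the original deposit: Bank 1 lends 341·0.8430 = 287.4630, Bank 2 lends 341·0.8430² ≈ 242.3313, and so on.
Summing a geometric series: total = 341·[0.8430·(1 − 0.8430^5) / (1 − 0.8430)] ≈ 1051.4672 billion.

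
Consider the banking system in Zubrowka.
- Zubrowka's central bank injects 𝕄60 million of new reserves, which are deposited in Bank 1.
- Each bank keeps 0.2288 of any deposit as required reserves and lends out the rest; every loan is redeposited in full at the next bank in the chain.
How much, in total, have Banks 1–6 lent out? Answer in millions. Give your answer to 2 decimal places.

Bank i lends (1 − rr)^i of the original deposit: Bank 1 lends 60·0.7712 = 46.2720, Bank 2 lends 60·0.7712² ≈ 35.6850, and so on.
Summing a geometric series: total = 60·[0.7712·(1 − 0.7712^6) / (1 − 0.7712)] ≈ 159.6912 million.

𝕄159.69 million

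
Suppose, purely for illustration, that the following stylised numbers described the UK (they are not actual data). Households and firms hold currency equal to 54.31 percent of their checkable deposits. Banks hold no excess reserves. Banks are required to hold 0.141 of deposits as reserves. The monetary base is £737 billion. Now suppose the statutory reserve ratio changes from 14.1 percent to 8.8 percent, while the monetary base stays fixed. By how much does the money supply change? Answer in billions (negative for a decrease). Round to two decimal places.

Initially m₁ = (1 + 0.5431) / (0.141 + 0.5431) ≈ 2.255664, so M₁ = 2.255664 × 737 ≈ 1662.4244 billion.
After the change m₂ = (1 + 0.5431) / (0.088 + 0.5431) ≈ 2.445096, so M₂ = 2.445096 × 737 ≈ 1802.0358 billion.
ΔM = M₂ − M₁ = 1802.0358 − 1662.4244 = 139.6114 billion.

£139.61 billion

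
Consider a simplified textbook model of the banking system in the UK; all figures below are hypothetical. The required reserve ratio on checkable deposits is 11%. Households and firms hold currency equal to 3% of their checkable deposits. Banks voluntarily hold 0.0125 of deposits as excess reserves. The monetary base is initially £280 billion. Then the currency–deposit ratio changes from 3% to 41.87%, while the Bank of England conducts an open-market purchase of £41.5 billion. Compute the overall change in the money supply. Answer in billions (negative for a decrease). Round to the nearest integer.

Before: m₁ = (1 + 0.03) / (0.11 + 0.0125 + 0.03) ≈ 6.7541, MB₁ = 280, so M₁ = 6.7541 × 280 = 1891.148 billion.
After: m₂ = (1 + 0.4187) / (0.11 + 0.0125 + 0.4187) ≈ 2.6214, MB₂ = 280 + 41.5 = 321.5, so M₂ = 2.6214 × 321.5 = 842.7801 billion.
ΔM = M₂ − M₁ = 842.7801 − 1891.148 = -1048.3679 billion.

-1048 billion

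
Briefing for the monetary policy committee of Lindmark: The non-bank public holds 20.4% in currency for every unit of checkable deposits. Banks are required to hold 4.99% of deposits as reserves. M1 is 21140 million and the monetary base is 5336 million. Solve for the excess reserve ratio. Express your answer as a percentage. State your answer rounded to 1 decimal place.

5.0%

Using m = M/MB = 21140/5336 ≈ 3.961769. Since m = (1 + c)/(c + rr + e), the denominator satisfies c + rr + e = (1 + c)/m = (1 + 0.204) / 3.961769 ≈ 0.303905.
With c = 0.204 and rr = 0.0499, the excess reserve ratio is 0.303905 − 0.204 − 0.0499 = 0.050005.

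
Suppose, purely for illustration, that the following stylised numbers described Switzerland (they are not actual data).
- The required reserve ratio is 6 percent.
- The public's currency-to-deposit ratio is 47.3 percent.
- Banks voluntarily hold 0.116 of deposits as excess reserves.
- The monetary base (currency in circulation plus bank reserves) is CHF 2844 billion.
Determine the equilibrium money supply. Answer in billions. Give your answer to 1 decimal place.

The money multiplier is m = (1 + c) / (rr + e + c) = (1 + 0.473) / (0.06 + 0.116 + 0.473) ≈ 2.269646.
So M = m × MB = 2.269646 × 2844 ≈ 6454.8732 billion.

CHF 6454.9 billion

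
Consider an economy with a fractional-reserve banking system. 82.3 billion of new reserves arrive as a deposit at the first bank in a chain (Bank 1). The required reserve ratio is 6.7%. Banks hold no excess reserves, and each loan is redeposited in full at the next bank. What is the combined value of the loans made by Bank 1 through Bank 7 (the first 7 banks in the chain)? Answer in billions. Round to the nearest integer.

441 billion

Bank i lends (1 − rr)^i of the original deposit: Bank 1 lends 82.3·0.9330 = 76.7859, Bank 2 lends 82.3·0.9330² ≈ 71.6412, and so on.
Summing a geometric series: total = 82.3·[0.9330·(1 − 0.9330^7) / (1 − 0.9330)] ≈ 440.7512 billion.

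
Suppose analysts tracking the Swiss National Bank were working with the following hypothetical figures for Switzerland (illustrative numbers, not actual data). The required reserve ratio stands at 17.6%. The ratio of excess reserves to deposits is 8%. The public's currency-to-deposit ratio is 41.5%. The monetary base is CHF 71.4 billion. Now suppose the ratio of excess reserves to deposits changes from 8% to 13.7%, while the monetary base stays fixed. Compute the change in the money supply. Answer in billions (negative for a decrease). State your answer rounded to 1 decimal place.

Initially m₁ = (1 + 0.415) / (0.176 + 0.08 + 0.415) ≈ 2.1088, so M₁ = 2.1088 × 71.4 ≈ 150.5683 billion.
After the change m₂ = (1 + 0.415) / (0.176 + 0.137 + 0.415) ≈ 1.9437, so M₂ = 1.9437 × 71.4 ≈ 138.7802 billion.
ΔM = M₂ − M₁ = 138.7802 − 150.5683 = -11.7881 billion.

-11.8 billion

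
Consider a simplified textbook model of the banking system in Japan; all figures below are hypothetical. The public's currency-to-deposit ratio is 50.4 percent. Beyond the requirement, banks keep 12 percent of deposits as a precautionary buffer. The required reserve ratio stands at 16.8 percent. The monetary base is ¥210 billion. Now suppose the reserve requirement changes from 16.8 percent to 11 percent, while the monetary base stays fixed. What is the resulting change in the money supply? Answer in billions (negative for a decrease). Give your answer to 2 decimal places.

¥31.51 billion

Initially m₁ = (1 + 0.504) / (0.168 + 0.12 + 0.504) ≈ 1.898990, so M₁ = 1.898990 × 210 = 398.7879 billion.
After the change m₂ = (1 + 0.504) / (0.11 + 0.12 + 0.504) ≈ 2.049046, so M₂ = 2.049046 × 210 ≈ 430.2997 billion.
ΔM = M₂ − M₁ = 430.2997 − 398.7879 = 31.5118 billion.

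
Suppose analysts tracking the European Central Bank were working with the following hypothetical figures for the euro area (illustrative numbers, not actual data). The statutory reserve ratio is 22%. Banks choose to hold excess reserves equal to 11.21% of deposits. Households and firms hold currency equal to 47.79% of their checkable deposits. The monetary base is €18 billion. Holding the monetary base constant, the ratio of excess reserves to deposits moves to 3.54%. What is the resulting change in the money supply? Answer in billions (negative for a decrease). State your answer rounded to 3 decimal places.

Initially m₁ = (1 + 0.4779) / (0.22 + 0.1121 + 0.4779) ≈ 1.824568, so M₁ = 1.824568 × 18 ≈ 32.8422 billion.
After the change m₂ = (1 + 0.4779) / (0.22 + 0.0354 + 0.4779) ≈ 2.015410, so M₂ = 2.015410 × 18 ≈ 36.2774 billion.
ΔM = M₂ − M₁ = 36.2774 − 32.8422 = 3.4352 billion.

€3.435 billion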